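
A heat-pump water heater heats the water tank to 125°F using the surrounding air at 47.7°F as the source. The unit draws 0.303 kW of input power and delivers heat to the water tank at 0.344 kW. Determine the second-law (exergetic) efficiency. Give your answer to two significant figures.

COP_actual = Q̇_H/Ẇ = 0.3440/0.3030 = 1.135.
In absolute terms T_C = 281.87 K and T_H = 324.82 K, so ΔT = 42.94 K.
COP_Carnot = T_H/ΔT = 324.82/42.94 = 7.564.
η_II = COP_actual/COP_Carnot = 1.135/7.564 = 0.1501.

0.15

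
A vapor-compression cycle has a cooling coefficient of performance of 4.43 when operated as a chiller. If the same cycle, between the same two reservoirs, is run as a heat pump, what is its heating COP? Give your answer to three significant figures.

5.43

The first law on one cycle gives Q_H = Q_C + W, so Q_H/W = Q_C/W + 1.
COP_HP = COP_R + 1 = 4.43 + 1 = 5.43.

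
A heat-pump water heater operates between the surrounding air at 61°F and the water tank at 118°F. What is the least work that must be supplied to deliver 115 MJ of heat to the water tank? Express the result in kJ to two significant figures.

11000 kJ

In absolute terms T_C = 289.26 K and T_H = 320.93 K, so ΔT = 31.67 K.
The reversible limit is COP_HP = T_H/ΔT = 10.13, so W_min = Q_H/COP = Q_H·ΔT/T_H.
W_min = 115.0 × 31.67/320.93 = 11.35 MJ = 11350 kJ.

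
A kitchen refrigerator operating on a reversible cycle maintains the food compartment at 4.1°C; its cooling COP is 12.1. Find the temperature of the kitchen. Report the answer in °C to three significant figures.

27.0 °C

COP_R = T_C/(T_H − T_C) gives T_H − T_C = T_C/COP.
With T_C = 277.25 K, T_H = 277.25 × (1 + 1/12.1) = 300.16 K.
Converting, 300.16 K = 27.01°C.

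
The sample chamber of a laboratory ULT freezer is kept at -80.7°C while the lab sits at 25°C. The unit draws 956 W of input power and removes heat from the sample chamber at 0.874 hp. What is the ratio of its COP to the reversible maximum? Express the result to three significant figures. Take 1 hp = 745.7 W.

Converting, Q̇_C = 0.8740 hp = 651.7 W, so COP_actual = Q̇_C/Ẇ = 651.7/956.0 = 0.6817.
In absolute terms T_C = 192.45 K and T_H = 298.15 K, so ΔT = 105.7 K.
COP_Carnot = T_C/ΔT = 192.45/105.7 = 1.821.
η_II = COP_actual/COP_Carnot = 0.6817/1.821 = 0.3744.

0.374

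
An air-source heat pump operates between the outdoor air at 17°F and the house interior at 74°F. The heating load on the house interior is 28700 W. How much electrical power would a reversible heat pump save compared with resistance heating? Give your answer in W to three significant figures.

In absolute terms T_C = 264.82 K and T_H = 296.48 K, so ΔT = 31.67 K.
COP_Carnot = T_H/ΔT = 296.48/31.67 = 9.363.
Resistance heating needs Ẇ_res = Q̇_H = 28700 W; the reversible heat pump needs only Ẇ_hp = Q̇_H/COP = 3065 W.
Saving = 28700 − 3065 = 25630 W.

25600 W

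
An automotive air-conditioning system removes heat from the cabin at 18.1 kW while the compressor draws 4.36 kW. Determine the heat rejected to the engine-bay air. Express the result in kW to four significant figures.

22.46 kW

For a cyclic device the first law requires Q̇_H = Q̇_C + Ẇ.
Q̇_H = Q̇_C + Ẇ = 22.46 kW.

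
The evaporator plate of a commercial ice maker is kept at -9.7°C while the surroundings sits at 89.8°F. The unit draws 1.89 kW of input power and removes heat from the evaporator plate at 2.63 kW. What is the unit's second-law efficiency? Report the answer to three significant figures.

COP_actual = Q̇_C/Ẇ = 2.630/1.890 = 1.392.
In absolute terms T_C = 263.45 K and T_H = 305.26 K, so ΔT = 41.81 K.
COP_Carnot = T_C/ΔT = 263.45/41.81 = 6.301.
η_II = COP_actual/COP_Carnot = 1.392/6.301 = 0.2208.

0.221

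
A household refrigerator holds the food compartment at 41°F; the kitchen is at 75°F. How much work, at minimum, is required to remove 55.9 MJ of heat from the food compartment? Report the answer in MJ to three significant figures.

In absolute terms T_C = 278.15 K and T_H = 297.04 K, so ΔT = 18.89 K.
The reversible limit is COP_R = T_C/ΔT = 14.73, so W_min = Q_C/COP = Q_C·ΔT/T_C.
W_min = 55.90 × 18.89/278.15 = 3.796 MJ.

3.80 MJ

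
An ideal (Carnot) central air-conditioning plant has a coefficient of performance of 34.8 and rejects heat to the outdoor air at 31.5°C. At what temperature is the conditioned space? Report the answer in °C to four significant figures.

22.99 °C

For a Carnot refrigerator COP_R = T_C/(T_H − T_C), so T_C = COP·T_H/(1 + COP).
With T_H = 304.65 K, T_C = 34.8 × 304.65/35.80 = 296.14 K.
Converting, 296.14 K = 22.99°C.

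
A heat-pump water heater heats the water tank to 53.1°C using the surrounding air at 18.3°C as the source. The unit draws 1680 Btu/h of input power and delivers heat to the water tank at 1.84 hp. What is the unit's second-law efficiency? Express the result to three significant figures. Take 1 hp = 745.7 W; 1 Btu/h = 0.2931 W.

Converting, Q̇_H = 1.840 hp = 4681 Btu/h, so COP_actual = Q̇_H/Ẇ = 4681/1680 = 2.786.
In absolute terms T_C = 291.45 K and T_H = 326.25 K, so ΔT = 34.80 K.
COP_Carnot = T_H/ΔT = 326.25/34.80 = 9.375.
η_II = COP_actual/COP_Carnot = 2.786/9.375 = 0.2972.

0.297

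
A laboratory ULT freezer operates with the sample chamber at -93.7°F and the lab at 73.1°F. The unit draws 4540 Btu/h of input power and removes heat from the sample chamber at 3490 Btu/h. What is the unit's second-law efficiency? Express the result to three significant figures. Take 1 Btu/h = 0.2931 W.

0.350

COP_actual = Q̇_C/Ẇ = 3490/4540 = 0.7687.
In absolute terms T_C = 203.32 K and T_H = 295.98 K, so ΔT = 92.67 K.
COP_Carnot = T_C/ΔT = 203.32/92.67 = 2.194.
η_II = COP_actual/COP_Carnot = 0.7687/2.194 = 0.3504.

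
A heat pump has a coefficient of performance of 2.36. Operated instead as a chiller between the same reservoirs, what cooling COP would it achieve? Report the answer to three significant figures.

Since Q_H = Q_C + W for any cycle, COP_R = Q_C/W = Q_H/W − 1.
COP_R = 2.36 − 1 = 1.36.

1.36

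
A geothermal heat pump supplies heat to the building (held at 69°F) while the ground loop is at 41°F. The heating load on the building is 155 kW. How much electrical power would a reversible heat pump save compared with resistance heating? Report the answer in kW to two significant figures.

In absolute terms T_C = 278.15 K and T_H = 293.71 K, so ΔT = 15.56 K.
COP_Carnot = T_H/ΔT = 293.71/15.56 = 18.88.
Resistance heating needs Ẇ_res = Q̇_H = 155.0 kW; the reversible heat pump needs only Ẇ_hp = Q̇_H/COP = 8.209 kW.
Saving = 155.0 − 8.209 = 146.8 kW.

150 kW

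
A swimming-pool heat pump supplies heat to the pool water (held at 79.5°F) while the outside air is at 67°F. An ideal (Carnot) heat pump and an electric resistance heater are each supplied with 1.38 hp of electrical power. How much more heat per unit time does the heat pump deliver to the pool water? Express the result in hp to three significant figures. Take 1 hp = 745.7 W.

58.1 hp

In absolute terms T_C = 292.59 K and T_H = 299.54 K, so ΔT = 6.944 K.
COP_Carnot = T_H/ΔT = 299.54/6.944 = 43.13.
The heat pump delivers Q̇_H = COP × Ẇ = 59.52 hp; the resistance heater delivers Ẇ = 1.380 hp.
Extra = (COP − 1)·Ẇ = 58.14 hp.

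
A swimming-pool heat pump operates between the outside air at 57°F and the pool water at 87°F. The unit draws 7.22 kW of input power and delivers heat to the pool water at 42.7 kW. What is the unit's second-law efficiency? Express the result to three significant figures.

COP_actual = Q̇_H/Ẇ = 42.70/7.220 = 5.914.
In absolute terms T_C = 287.04 K and T_H = 303.71 K, so ΔT = 16.67 K.
COP_Carnot = T_H/ΔT = 303.71/16.67 = 18.22.
η_II = COP_actual/COP_Carnot = 5.914/18.22 = 0.3246.

0.325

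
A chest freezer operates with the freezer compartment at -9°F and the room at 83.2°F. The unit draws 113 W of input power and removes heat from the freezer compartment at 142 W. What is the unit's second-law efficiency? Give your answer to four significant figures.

COP_actual = Q̇_C/Ẇ = 142.0/113.0 = 1.257.
In absolute terms T_C = 250.37 K and T_H = 301.59 K, so ΔT = 51.22 K.
COP_Carnot = T_C/ΔT = 250.37/51.22 = 4.888.
η_II = COP_actual/COP_Carnot = 1.257/4.888 = 0.2571.

0.2571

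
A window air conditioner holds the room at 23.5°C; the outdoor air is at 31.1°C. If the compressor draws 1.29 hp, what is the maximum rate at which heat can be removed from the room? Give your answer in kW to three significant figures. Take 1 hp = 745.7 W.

In absolute terms T_C = 296.65 K and T_H = 304.25 K, so ΔT = 7.600 K.
COP_Carnot = T_C/ΔT = 296.65/7.600 = 39.03.
Q̇_max = COP_Carnot × Ẇ = 39.03 × 1.290 hp = 50.35 hp = 37.55 kW.

37.5 kW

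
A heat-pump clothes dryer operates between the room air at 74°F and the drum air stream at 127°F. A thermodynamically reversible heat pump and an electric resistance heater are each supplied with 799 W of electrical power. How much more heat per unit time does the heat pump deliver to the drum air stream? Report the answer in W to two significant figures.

In absolute terms T_C = 296.48 K and T_H = 325.93 K, so ΔT = 29.44 K.
COP_Carnot = T_H/ΔT = 325.93/29.44 = 11.07.
The heat pump delivers Q̇_H = COP × Ẇ = 8844 W; the resistance heater delivers Ẇ = 799.0 W.
Extra = (COP − 1)·Ẇ = 8045 W.

8000 W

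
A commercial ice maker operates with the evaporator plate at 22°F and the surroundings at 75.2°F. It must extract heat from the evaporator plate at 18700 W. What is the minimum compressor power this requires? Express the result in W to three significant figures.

In absolute terms T_C = 267.59 K and T_H = 297.15 K, so ΔT = 29.56 K.
COP_Carnot = T_C/ΔT = 267.59/29.56 = 9.054.
Ẇ_min = Q̇/COP_Carnot = 18700/9.054 = 2065 W.

2070 W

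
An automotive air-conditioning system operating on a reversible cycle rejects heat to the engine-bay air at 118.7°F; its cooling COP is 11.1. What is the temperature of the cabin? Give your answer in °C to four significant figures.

21.61 °C

For a Carnot refrigerator COP_R = T_C/(T_H − T_C), so T_C = COP·T_H/(1 + COP).
With T_H = 321.32 K, T_C = 11.1 × 321.32/12.10 = 294.76 K.
Converting, 294.76 K = 21.61°C.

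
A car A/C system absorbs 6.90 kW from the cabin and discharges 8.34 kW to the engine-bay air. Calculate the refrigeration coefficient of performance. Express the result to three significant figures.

The first law gives Q̇_H = Q̇_C + Ẇ, so the three rates are Q̇_C = 6.900, Q̇_H = 8.340, Ẇ = 1.440 kW.
COP_R = Q̇_C/Ẇ = 6.900/1.440 = 4.792.

4.79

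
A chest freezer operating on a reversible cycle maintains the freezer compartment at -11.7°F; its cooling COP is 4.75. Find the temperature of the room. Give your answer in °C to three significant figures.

28.1 °C

COP_R = T_C/(T_H − T_C) gives T_H − T_C = T_C/COP.
With T_C = 248.87 K, T_H = 248.87 × (1 + 1/4.75) = 301.27 K.
Converting, 301.27 K = 28.12°C.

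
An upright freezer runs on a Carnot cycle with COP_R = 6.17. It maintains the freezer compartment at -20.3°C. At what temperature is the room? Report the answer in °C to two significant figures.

COP_R = T_C/(T_H − T_C) gives T_H − T_C = T_C/COP.
With T_C = 252.85 K, T_H = 252.85 × (1 + 1/6.17) = 293.83 K.
Converting, 293.83 K = 20.68°C.

21 °C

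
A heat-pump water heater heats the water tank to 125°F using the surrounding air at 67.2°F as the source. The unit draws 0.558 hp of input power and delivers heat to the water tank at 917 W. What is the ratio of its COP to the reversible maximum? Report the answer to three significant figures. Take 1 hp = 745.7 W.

0.218

Converting, Q̇_H = 917.0 W = 1.230 hp, so COP_actual = Q̇_H/Ẇ = 1.230/0.5580 = 2.204.
In absolute terms T_C = 292.71 K and T_H = 324.82 K, so ΔT = 32.11 K.
COP_Carnot = T_H/ΔT = 324.82/32.11 = 10.12.
η_II = COP_actual/COP_Carnot = 2.204/10.12 = 0.2179.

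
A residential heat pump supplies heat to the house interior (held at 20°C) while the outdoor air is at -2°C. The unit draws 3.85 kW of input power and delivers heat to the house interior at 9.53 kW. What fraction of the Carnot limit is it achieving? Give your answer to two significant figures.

0.19

COP_actual = Q̇_H/Ẇ = 9.530/3.850 = 2.475.
In absolute terms T_C = 271.15 K and T_H = 293.15 K, so ΔT = 22.00 K.
COP_Carnot = T_H/ΔT = 293.15/22.00 = 13.33.
η_II = COP_actual/COP_Carnot = 2.475/13.33 = 0.1858.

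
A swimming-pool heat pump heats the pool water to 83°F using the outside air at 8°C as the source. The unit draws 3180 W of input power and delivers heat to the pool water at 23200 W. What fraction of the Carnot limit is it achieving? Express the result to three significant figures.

COP_actual = Q̇_H/Ẇ = 23200/3180 = 7.296.
In absolute terms T_C = 281.15 K and T_H = 301.48 K, so ΔT = 20.33 K.
COP_Carnot = T_H/ΔT = 301.48/20.33 = 14.83.
η_II = COP_actual/COP_Carnot = 7.296/14.83 = 0.4920.

0.492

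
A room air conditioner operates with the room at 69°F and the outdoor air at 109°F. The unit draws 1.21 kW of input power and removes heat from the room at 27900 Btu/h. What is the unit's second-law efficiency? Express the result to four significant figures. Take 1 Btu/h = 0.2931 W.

Converting, Q̇_C = 27900 Btu/h = 8.177 kW, so COP_actual = Q̇_C/Ẇ = 8.177/1.210 = 6.758.
In absolute terms T_C = 293.71 K and T_H = 315.93 K, so ΔT = 22.22 K.
COP_Carnot = T_C/ΔT = 293.71/22.22 = 13.22.
η_II = COP_actual/COP_Carnot = 6.758/13.22 = 0.5113.

0.5113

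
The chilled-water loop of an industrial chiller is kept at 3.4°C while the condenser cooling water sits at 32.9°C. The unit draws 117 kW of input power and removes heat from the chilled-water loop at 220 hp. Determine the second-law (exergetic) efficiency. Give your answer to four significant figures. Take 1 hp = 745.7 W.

0.1496

Converting, Q̇_C = 220.0 hp = 164.1 kW, so COP_actual = Q̇_C/Ẇ = 164.1/117.0 = 1.402.
In absolute terms T_C = 276.55 K and T_H = 306.05 K, so ΔT = 29.50 K.
COP_Carnot = T_C/ΔT = 276.55/29.50 = 9.375.
η_II = COP_actual/COP_Carnot = 1.402/9.375 = 0.1496.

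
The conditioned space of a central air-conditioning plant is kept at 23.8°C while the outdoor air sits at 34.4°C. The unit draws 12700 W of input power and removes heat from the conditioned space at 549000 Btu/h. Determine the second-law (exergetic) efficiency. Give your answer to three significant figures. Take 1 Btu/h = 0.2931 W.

Converting, Q̇_C = 549000 Btu/h = 160900 W, so COP_actual = Q̇_C/Ẇ = 160900/12700 = 12.67.
In absolute terms T_C = 296.95 K and T_H = 307.55 K, so ΔT = 10.60 K.
COP_Carnot = T_C/ΔT = 296.95/10.60 = 28.01.
η_II = COP_actual/COP_Carnot = 12.67/28.01 = 0.4523.

0.452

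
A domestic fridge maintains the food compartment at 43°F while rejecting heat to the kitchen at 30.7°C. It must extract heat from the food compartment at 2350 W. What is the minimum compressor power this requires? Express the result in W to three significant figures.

In absolute terms T_C = 279.26 K and T_H = 303.85 K, so ΔT = 24.59 K.
COP_Carnot = T_C/ΔT = 279.26/24.59 = 11.36.
Ẇ_min = Q̇/COP_Carnot = 2350/11.36 = 206.9 W.

207 W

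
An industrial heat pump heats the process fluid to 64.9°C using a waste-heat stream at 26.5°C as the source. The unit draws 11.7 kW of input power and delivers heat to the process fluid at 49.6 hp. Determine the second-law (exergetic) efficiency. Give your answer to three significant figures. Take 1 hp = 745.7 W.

0.359

Converting, Q̇_H = 49.60 hp = 36.99 kW, so COP_actual = Q̇_H/Ẇ = 36.99/11.70 = 3.161.
In absolute terms T_C = 299.65 K and T_H = 338.05 K, so ΔT = 38.40 K.
COP_Carnot = T_H/ΔT = 338.05/38.40 = 8.803.
η_II = COP_actual/COP_Carnot = 3.161/8.803 = 0.3591.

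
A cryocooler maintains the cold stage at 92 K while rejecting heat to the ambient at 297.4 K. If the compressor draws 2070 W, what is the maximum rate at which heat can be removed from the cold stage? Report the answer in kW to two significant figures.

0.93 kW

The reservoir spacing is ΔT = 297.4 − 92 = 205.4 K.
COP_Carnot = T_C/ΔT = 92.00/205.4 = 0.4479.
Q̇_max = COP_Carnot × Ẇ = 0.4479 × 2070 W = 927.2 W = 0.9272 kW.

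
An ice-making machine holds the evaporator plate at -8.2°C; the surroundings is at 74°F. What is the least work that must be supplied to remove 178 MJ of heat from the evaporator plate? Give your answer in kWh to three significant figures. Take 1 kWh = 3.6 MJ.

In absolute terms T_C = 264.95 K and T_H = 296.48 K, so ΔT = 31.53 K.
The reversible limit is COP_R = T_C/ΔT = 8.402, so W_min = Q_C/COP = Q_C·ΔT/T_C.
W_min = 178.0 × 31.53/264.95 = 21.18 MJ = 5.885 kWh.

5.88 kWh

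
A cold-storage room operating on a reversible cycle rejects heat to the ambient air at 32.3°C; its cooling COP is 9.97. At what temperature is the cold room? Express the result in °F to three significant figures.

For a Carnot refrigerator COP_R = T_C/(T_H − T_C), so T_C = COP·T_H/(1 + COP).
With T_H = 305.45 K, T_C = 9.97 × 305.45/10.97 = 277.61 K.
Converting, 277.61 K = 40.02°F.

40.0 °F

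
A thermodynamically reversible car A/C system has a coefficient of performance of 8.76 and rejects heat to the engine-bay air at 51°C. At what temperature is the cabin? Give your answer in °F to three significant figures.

For a Carnot refrigerator COP_R = T_C/(T_H − T_C), so T_C = COP·T_H/(1 + COP).
With T_H = 324.15 K, T_C = 8.76 × 324.15/9.760 = 290.94 K.
Converting, 290.94 K = 64.02°F.

64.0 °F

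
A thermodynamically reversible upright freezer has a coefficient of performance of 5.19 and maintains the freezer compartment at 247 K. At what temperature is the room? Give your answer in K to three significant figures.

COP_R = T_C/(T_H − T_C) gives T_H − T_C = T_C/COP.
With T_C = 247.00 K, T_H = 247.00 × (1 + 1/5.19) = 294.59 K.

295 K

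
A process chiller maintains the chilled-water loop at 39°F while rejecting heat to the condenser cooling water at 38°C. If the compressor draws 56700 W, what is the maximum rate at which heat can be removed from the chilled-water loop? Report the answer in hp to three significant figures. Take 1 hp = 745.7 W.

618 hp

In absolute terms T_C = 277.04 K and T_H = 311.15 K, so ΔT = 34.11 K.
COP_Carnot = T_C/ΔT = 277.04/34.11 = 8.122.
Q̇_max = COP_Carnot × Ẇ = 8.122 × 56700 W = 460500 W = 617.5 hp.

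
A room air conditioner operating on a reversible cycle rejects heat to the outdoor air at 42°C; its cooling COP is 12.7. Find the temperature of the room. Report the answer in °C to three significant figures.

For a Carnot refrigerator COP_R = T_C/(T_H − T_C), so T_C = COP·T_H/(1 + COP).
With T_H = 315.15 K, T_C = 12.7 × 315.15/13.70 = 292.15 K.
Converting, 292.15 K = 19.00°C.

19.0 °C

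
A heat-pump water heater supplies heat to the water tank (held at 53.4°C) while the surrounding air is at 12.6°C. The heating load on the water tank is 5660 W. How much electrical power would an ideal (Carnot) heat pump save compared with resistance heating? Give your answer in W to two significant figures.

5000 W

In absolute terms T_C = 285.75 K and T_H = 326.55 K, so ΔT = 40.80 K.
COP_Carnot = T_H/ΔT = 326.55/40.80 = 8.004.
Resistance heating needs Ẇ_res = Q̇_H = 5660 W; the reversible heat pump needs only Ẇ_hp = Q̇_H/COP = 707.2 W.
Saving = 5660 − 707.2 = 4953 W.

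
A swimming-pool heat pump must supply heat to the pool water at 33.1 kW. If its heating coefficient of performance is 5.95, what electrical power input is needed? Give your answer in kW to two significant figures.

5.6 kW

Ẇ = Q̇_H/COP_HP = 33.10/5.95 = 5.563 kW.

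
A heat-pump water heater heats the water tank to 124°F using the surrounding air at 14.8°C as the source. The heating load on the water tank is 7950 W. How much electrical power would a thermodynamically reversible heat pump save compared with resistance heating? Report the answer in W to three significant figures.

7060 W

In absolute terms T_C = 287.95 K and T_H = 324.26 K, so ΔT = 36.31 K.
COP_Carnot = T_H/ΔT = 324.26/36.31 = 8.930.
Resistance heating needs Ẇ_res = Q̇_H = 7950 W; the reversible heat pump needs only Ẇ_hp = Q̇_H/COP = 890.2 W.
Saving = 7950 − 890.2 = 7060 W.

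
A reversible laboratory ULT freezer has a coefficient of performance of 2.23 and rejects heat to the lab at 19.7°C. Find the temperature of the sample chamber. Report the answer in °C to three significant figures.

-71.0 °C

For a Carnot refrigerator COP_R = T_C/(T_H − T_C), so T_C = COP·T_H/(1 + COP).
With T_H = 292.85 K, T_C = 2.23 × 292.85/3.230 = 202.18 K.
Converting, 202.18 K = -70.97°C.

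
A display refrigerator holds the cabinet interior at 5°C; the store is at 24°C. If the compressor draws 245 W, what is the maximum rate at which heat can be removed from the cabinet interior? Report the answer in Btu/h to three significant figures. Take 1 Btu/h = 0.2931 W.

In absolute terms T_C = 278.15 K and T_H = 297.15 K, so ΔT = 19.00 K.
COP_Carnot = T_C/ΔT = 278.15/19.00 = 14.64.
Q̇_max = COP_Carnot × Ẇ = 14.64 × 245.0 W = 3587 W = 12240 Btu/h.

12200 Btu/h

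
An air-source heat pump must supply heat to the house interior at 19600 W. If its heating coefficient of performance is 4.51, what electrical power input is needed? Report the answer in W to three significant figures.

Ẇ = Q̇_H/COP_HP = 19600/4.51 = 4346 W.

4350 W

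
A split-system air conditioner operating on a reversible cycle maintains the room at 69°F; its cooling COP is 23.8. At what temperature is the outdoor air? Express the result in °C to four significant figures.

COP_R = T_C/(T_H − T_C) gives T_H − T_C = T_C/COP.
With T_C = 293.71 K, T_H = 293.71 × (1 + 1/23.8) = 306.05 K.
Converting, 306.05 K = 32.90°C.

32.90 °C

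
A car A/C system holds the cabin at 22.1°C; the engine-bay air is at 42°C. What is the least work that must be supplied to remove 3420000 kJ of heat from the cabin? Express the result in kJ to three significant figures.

231000 kJ

In absolute terms T_C = 295.25 K and T_H = 315.15 K, so ΔT = 19.90 K.
The reversible limit is COP_R = T_C/ΔT = 14.84, so W_min = Q_C/COP = Q_C·ΔT/T_C.
W_min = 3420000 × 19.90/295.25 = 230500 kJ.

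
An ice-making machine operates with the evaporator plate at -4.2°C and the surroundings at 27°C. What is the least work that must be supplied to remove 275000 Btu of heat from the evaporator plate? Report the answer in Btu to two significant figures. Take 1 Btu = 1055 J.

In absolute terms T_C = 268.95 K and T_H = 300.15 K, so ΔT = 31.20 K.
The reversible limit is COP_R = T_C/ΔT = 8.620, so W_min = Q_C/COP = Q_C·ΔT/T_C.
W_min = 275000 × 31.20/268.95 = 31900 Btu.

32000 Btu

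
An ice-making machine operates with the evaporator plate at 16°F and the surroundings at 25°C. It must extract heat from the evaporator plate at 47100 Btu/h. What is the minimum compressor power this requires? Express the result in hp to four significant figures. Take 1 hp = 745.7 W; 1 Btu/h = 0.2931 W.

2.374 hp

In absolute terms T_C = 264.26 K and T_H = 298.15 K, so ΔT = 33.89 K.
COP_Carnot = T_C/ΔT = 264.26/33.89 = 7.798.
Ẇ_min = Q̇/COP_Carnot = 47100/7.798 = 6040 Btu/h = 2.374 hp.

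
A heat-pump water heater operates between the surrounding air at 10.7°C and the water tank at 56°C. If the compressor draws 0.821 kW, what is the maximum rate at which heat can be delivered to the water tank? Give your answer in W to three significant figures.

5970 W

In absolute terms T_C = 283.85 K and T_H = 329.15 K, so ΔT = 45.30 K.
COP_Carnot = T_H/ΔT = 329.15/45.30 = 7.266.
Q̇_max = COP_Carnot × Ẇ = 7.266 × 0.8210 kW = 5.965 kW = 5965 W.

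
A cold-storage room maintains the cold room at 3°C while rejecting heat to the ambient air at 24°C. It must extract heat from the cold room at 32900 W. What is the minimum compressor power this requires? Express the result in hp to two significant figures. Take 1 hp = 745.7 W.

In absolute terms T_C = 276.15 K and T_H = 297.15 K, so ΔT = 21.00 K.
COP_Carnot = T_C/ΔT = 276.15/21.00 = 13.15.
Ẇ_min = Q̇/COP_Carnot = 32900/13.15 = 2502 W = 3.355 hp.

3.4 hp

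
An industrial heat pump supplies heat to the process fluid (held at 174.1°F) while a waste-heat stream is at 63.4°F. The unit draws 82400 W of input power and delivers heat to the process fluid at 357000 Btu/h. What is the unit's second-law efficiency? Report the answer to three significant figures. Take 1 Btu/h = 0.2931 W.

0.222

Converting, Q̇_H = 357000 Btu/h = 104600 W, so COP_actual = Q̇_H/Ẇ = 104600/82400 = 1.270.
In absolute terms T_C = 290.59 K and T_H = 352.09 K, so ΔT = 61.50 K.
COP_Carnot = T_H/ΔT = 352.09/61.50 = 5.725.
η_II = COP_actual/COP_Carnot = 1.270/5.725 = 0.2218.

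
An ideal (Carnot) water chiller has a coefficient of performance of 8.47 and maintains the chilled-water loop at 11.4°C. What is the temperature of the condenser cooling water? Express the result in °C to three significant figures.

45.0 °C

COP_R = T_C/(T_H − T_C) gives T_H − T_C = T_C/COP.
With T_C = 284.55 K, T_H = 284.55 × (1 + 1/8.47) = 318.15 K.
Converting, 318.15 K = 45.00°C.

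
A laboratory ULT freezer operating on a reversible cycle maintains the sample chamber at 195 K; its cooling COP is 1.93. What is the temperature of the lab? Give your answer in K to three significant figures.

296 K

COP_R = T_C/(T_H − T_C) gives T_H − T_C = T_C/COP.
With T_C = 195.00 K, T_H = 195.00 × (1 + 1/1.93) = 296.04 K.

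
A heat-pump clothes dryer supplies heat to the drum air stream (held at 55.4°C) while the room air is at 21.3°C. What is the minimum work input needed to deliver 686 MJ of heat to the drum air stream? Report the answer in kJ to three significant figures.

In absolute terms T_C = 294.45 K and T_H = 328.55 K, so ΔT = 34.10 K.
The reversible limit is COP_HP = T_H/ΔT = 9.635, so W_min = Q_H/COP = Q_H·ΔT/T_H.
W_min = 686.0 × 34.10/328.55 = 71.20 MJ = 71200 kJ.

71200 kJ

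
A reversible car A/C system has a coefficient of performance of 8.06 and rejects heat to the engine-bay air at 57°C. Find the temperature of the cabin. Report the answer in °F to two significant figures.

69 °F

For a Carnot refrigerator COP_R = T_C/(T_H − T_C), so T_C = COP·T_H/(1 + COP).
With T_H = 330.15 K, T_C = 8.06 × 330.15/9.060 = 293.71 K.
Converting, 293.71 K = 69.01°F.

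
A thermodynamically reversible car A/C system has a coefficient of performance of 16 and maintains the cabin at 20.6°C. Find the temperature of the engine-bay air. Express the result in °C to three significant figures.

COP_R = T_C/(T_H − T_C) gives T_H − T_C = T_C/COP.
With T_C = 293.75 K, T_H = 293.75 × (1 + 1/16) = 312.11 K.
Converting, 312.11 K = 38.96°C.

39.0 °C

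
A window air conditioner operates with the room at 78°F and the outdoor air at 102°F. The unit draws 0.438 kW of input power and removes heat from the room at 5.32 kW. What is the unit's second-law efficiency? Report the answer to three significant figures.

COP_actual = Q̇_C/Ẇ = 5.320/0.4380 = 12.15.
In absolute terms T_C = 298.71 K and T_H = 312.04 K, so ΔT = 13.33 K.
COP_Carnot = T_C/ΔT = 298.71/13.33 = 22.40.
η_II = COP_actual/COP_Carnot = 12.15/22.40 = 0.5422.

0.542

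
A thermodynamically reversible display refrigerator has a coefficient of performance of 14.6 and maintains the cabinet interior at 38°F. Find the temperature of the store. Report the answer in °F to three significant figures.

COP_R = T_C/(T_H − T_C) gives T_H − T_C = T_C/COP.
With T_C = 276.48 K, T_H = 276.48 × (1 + 1/14.6) = 295.42 K.
Converting, 295.42 K = 72.09°F.

72.1 °F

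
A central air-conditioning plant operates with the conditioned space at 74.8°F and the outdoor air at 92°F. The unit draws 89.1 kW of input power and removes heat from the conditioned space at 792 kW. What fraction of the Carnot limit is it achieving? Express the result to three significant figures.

0.286

COP_actual = Q̇_C/Ẇ = 792.0/89.10 = 8.889.
In absolute terms T_C = 296.93 K and T_H = 306.48 K, so ΔT = 9.556 K.
COP_Carnot = T_C/ΔT = 296.93/9.556 = 31.07.
η_II = COP_actual/COP_Carnot = 8.889/31.07 = 0.2861.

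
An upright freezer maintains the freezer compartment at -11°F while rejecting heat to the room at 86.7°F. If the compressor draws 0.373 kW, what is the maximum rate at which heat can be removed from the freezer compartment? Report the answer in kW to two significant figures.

In absolute terms T_C = 249.26 K and T_H = 303.54 K, so ΔT = 54.28 K.
COP_Carnot = T_C/ΔT = 249.26/54.28 = 4.592.
Q̇_max = COP_Carnot × Ẇ = 4.592 × 0.3730 kW = 1.713 kW.

1.7 kW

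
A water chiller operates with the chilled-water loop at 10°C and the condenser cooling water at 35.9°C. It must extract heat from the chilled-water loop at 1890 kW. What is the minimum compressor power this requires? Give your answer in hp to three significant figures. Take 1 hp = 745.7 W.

In absolute terms T_C = 283.15 K and T_H = 309.05 K, so ΔT = 25.90 K.
COP_Carnot = T_C/ΔT = 283.15/25.90 = 10.93.
Ẇ_min = Q̇/COP_Carnot = 1890/10.93 = 172.9 kW = 231.8 hp.

232 hp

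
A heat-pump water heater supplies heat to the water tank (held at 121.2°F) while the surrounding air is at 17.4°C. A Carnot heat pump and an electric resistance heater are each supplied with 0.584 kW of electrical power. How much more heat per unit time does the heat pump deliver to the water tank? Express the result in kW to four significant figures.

5.277 kW

In absolute terms T_C = 290.55 K and T_H = 322.71 K, so ΔT = 32.16 K.
COP_Carnot = T_H/ΔT = 322.71/32.16 = 10.04.
The heat pump delivers Q̇_H = COP × Ẇ = 5.861 kW; the resistance heater delivers Ẇ = 0.5840 kW.
Extra = (COP − 1)·Ẇ = 5.277 kW.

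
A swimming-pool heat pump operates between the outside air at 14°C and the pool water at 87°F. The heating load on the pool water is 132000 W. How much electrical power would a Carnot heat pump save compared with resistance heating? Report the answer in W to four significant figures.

124800 W

In absolute terms T_C = 287.15 K and T_H = 303.71 K, so ΔT = 16.56 K.
COP_Carnot = T_H/ΔT = 303.71/16.56 = 18.34.
Resistance heating needs Ẇ_res = Q̇_H = 132000 W; the reversible heat pump needs only Ẇ_hp = Q̇_H/COP = 7196 W.
Saving = 132000 − 7196 = 124800 W.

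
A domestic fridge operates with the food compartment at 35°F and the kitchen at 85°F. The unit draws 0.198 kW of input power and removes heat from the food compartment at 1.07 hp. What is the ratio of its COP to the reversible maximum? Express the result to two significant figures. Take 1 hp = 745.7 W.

0.41

Converting, Q̇_C = 1.070 hp = 0.7979 kW, so COP_actual = Q̇_C/Ẇ = 0.7979/0.1980 = 4.030.
In absolute terms T_C = 274.82 K and T_H = 302.59 K, so ΔT = 27.78 K.
COP_Carnot = T_C/ΔT = 274.82/27.78 = 9.893.
η_II = COP_actual/COP_Carnot = 4.030/9.893 = 0.4073.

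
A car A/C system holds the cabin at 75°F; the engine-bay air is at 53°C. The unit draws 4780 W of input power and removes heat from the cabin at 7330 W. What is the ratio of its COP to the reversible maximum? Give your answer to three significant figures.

COP_actual = Q̇_C/Ẇ = 7330/4780 = 1.533.
In absolute terms T_C = 297.04 K and T_H = 326.15 K, so ΔT = 29.11 K.
COP_Carnot = T_C/ΔT = 297.04/29.11 = 10.20.
η_II = COP_actual/COP_Carnot = 1.533/10.20 = 0.1503.

0.150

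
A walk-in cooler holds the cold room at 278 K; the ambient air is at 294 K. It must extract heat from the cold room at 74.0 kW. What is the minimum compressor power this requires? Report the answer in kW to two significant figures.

4.3 kW

The reservoir spacing is ΔT = 294 − 278 = 16.00 K.
COP_Carnot = T_C/ΔT = 278.00/16.00 = 17.38.
Ẇ_min = Q̇/COP_Carnot = 74.00/17.38 = 4.259 kW.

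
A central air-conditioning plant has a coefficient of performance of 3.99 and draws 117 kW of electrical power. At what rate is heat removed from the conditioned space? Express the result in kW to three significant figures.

467 kW

Q̇_C = COP × Ẇ = 3.99 × 117.0 = 466.8 kW.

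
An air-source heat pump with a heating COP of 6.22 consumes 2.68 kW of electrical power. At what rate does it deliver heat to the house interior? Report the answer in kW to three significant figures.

16.7 kW

Q̇_H = COP_HP × Ẇ = 6.22 × 2.680 = 16.67 kW.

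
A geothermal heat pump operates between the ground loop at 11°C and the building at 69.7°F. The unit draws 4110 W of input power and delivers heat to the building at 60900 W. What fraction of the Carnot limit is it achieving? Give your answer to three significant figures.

COP_actual = Q̇_H/Ẇ = 60900/4110 = 14.82.
In absolute terms T_C = 284.15 K and T_H = 294.09 K, so ΔT = 9.944 K.
COP_Carnot = T_H/ΔT = 294.09/9.944 = 29.57.
η_II = COP_actual/COP_Carnot = 14.82/29.57 = 0.5010.

0.501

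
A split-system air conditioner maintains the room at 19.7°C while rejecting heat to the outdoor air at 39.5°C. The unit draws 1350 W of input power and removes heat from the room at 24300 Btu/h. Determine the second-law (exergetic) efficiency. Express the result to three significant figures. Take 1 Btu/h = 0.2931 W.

0.357

Converting, Q̇_C = 24300 Btu/h = 7122 W, so COP_actual = Q̇_C/Ẇ = 7122/1350 = 5.276.
In absolute terms T_C = 292.85 K and T_H = 312.65 K, so ΔT = 19.80 K.
COP_Carnot = T_C/ΔT = 292.85/19.80 = 14.79.
η_II = COP_actual/COP_Carnot = 5.276/14.79 = 0.3567.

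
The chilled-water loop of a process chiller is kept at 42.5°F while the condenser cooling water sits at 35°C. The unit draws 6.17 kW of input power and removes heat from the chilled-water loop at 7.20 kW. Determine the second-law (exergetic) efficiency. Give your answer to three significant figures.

0.122

COP_actual = Q̇_C/Ẇ = 7.200/6.170 = 1.167.
In absolute terms T_C = 278.98 K and T_H = 308.15 K, so ΔT = 29.17 K.
COP_Carnot = T_C/ΔT = 278.98/29.17 = 9.565.
η_II = COP_actual/COP_Carnot = 1.167/9.565 = 0.1220.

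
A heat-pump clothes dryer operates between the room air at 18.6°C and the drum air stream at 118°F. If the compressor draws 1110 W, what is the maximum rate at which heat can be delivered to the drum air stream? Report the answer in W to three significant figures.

In absolute terms T_C = 291.75 K and T_H = 320.93 K, so ΔT = 29.18 K.
COP_Carnot = T_H/ΔT = 320.93/29.18 = 11.00.
Q̇_max = COP_Carnot × Ẇ = 11.00 × 1110 W = 12210 W.

12200 W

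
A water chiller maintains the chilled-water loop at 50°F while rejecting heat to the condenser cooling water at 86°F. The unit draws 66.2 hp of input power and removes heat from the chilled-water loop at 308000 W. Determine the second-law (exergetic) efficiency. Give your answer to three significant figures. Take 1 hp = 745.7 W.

0.441

Converting, Q̇_C = 308000 W = 413.0 hp, so COP_actual = Q̇_C/Ẇ = 413.0/66.20 = 6.239.
In absolute terms T_C = 283.15 K and T_H = 303.15 K, so ΔT = 20.00 K.
COP_Carnot = T_C/ΔT = 283.15/20.00 = 14.16.
η_II = COP_actual/COP_Carnot = 6.239/14.16 = 0.4407.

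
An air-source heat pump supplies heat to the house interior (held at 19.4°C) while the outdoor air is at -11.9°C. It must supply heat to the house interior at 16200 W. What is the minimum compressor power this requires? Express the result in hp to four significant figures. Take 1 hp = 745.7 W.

2.324 hp

In absolute terms T_C = 261.25 K and T_H = 292.55 K, so ΔT = 31.30 K.
COP_Carnot = T_H/ΔT = 292.55/31.30 = 9.347.
Ẇ_min = Q̇/COP_Carnot = 16200/9.347 = 1733 W = 2.324 hp.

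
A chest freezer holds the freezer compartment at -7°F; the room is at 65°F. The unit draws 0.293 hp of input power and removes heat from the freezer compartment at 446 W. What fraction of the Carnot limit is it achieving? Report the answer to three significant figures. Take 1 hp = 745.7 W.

0.325

Converting, Q̇_C = 446.0 W = 0.5981 hp, so COP_actual = Q̇_C/Ẇ = 0.5981/0.2930 = 2.041.
In absolute terms T_C = 251.48 K and T_H = 291.48 K, so ΔT = 40.00 K.
COP_Carnot = T_C/ΔT = 251.48/40.00 = 6.287.
η_II = COP_actual/COP_Carnot = 2.041/6.287 = 0.3247.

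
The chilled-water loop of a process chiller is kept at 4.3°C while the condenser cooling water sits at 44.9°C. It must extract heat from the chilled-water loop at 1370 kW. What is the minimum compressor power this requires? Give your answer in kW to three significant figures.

200 kW

In absolute terms T_C = 277.45 K and T_H = 318.05 K, so ΔT = 40.60 K.
COP_Carnot = T_C/ΔT = 277.45/40.60 = 6.834.
Ẇ_min = Q̇/COP_Carnot = 1370/6.834 = 200.5 kW.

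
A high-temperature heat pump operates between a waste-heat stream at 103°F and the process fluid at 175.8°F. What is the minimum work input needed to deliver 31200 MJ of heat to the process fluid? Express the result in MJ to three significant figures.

3570 MJ

In absolute terms T_C = 312.59 K and T_H = 353.04 K, so ΔT = 40.44 K.
The reversible limit is COP_HP = T_H/ΔT = 8.729, so W_min = Q_H/COP = Q_H·ΔT/T_H.
W_min = 31200 × 40.44/353.04 = 3574 MJ.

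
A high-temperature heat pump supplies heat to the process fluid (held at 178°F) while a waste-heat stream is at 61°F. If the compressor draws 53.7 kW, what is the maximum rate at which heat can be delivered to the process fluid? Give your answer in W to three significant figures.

In absolute terms T_C = 289.26 K and T_H = 354.26 K, so ΔT = 65.00 K.
COP_Carnot = T_H/ΔT = 354.26/65.00 = 5.450.
Q̇_max = COP_Carnot × Ẇ = 5.450 × 53.70 kW = 292.7 kW = 292700 W.

293000 W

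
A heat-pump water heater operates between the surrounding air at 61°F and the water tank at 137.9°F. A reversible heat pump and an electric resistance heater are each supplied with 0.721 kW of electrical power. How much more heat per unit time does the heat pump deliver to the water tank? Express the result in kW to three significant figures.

In absolute terms T_C = 289.26 K and T_H = 331.98 K, so ΔT = 42.72 K.
COP_Carnot = T_H/ΔT = 331.98/42.72 = 7.771.
The heat pump delivers Q̇_H = COP × Ẇ = 5.603 kW; the resistance heater delivers Ẇ = 0.7210 kW.
Extra = (COP − 1)·Ẇ = 4.882 kW.

4.88 kW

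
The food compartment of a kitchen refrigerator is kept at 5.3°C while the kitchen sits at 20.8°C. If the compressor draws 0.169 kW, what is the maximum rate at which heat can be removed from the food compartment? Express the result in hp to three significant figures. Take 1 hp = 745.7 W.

4.07 hp

In absolute terms T_C = 278.45 K and T_H = 293.95 K, so ΔT = 15.50 K.
COP_Carnot = T_C/ΔT = 278.45/15.50 = 17.96.
Q̇_max = COP_Carnot × Ẇ = 17.96 × 0.1690 kW = 3.036 kW = 4.071 hp.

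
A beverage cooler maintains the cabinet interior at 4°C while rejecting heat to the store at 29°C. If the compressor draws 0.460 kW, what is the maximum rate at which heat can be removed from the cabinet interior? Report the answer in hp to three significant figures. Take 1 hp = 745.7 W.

In absolute terms T_C = 277.15 K and T_H = 302.15 K, so ΔT = 25.00 K.
COP_Carnot = T_C/ΔT = 277.15/25.00 = 11.09.
Q̇_max = COP_Carnot × Ẇ = 11.09 × 0.4600 kW = 5.100 kW = 6.839 hp.

6.84 hp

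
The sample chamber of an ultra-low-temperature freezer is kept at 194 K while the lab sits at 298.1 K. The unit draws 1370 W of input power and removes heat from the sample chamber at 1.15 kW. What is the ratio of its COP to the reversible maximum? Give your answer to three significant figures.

0.450

Converting, Q̇_C = 1.150 kW = 1150 W, so COP_actual = Q̇_C/Ẇ = 1150/1370 = 0.8394.
The reservoir spacing is ΔT = 298.1 − 194 = 104.1 K.
COP_Carnot = T_C/ΔT = 194.00/104.1 = 1.864.
η_II = COP_actual/COP_Carnot = 0.8394/1.864 = 0.4504.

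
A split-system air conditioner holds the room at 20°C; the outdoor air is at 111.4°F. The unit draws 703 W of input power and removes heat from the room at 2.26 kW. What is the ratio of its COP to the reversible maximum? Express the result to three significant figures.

0.264

Converting, Q̇_C = 2.260 kW = 2260 W, so COP_actual = Q̇_C/Ẇ = 2260/703.0 = 3.215.
In absolute terms T_C = 293.15 K and T_H = 317.26 K, so ΔT = 24.11 K.
COP_Carnot = T_C/ΔT = 293.15/24.11 = 12.16.
η_II = COP_actual/COP_Carnot = 3.215/12.16 = 0.2644.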